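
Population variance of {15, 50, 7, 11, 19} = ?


Mean = 20.4000
Squared deviations: 29.1600, 876.1600, 179.5600, 88.3600, 1.9600
Sum = 1175.2000
Variance = 1175.2000/5 = 235.0400

Variance = 235.0400


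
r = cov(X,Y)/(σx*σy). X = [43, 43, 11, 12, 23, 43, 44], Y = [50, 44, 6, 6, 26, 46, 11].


Mean X = 31.2857, Mean Y = 27.0000
SD X = 14.269991, SD Y = 18.197331
Cov = 189.571429
r = 189.571429/(14.269991*18.197331) = 0.7300

r = 0.7300


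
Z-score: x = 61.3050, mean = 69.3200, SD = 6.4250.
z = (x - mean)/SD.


z = (61.3050 - 69.3200)/6.4250
= -8.0150/6.4250
= -1.2475

z = -1.2475


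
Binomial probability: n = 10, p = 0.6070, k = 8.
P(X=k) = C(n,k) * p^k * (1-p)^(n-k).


C(10,8) = 45
p^8 = 0.018429
(1-p)^2 = 0.154449
P = 45 * 0.018429 * 0.154449 = 0.1281

P(X=8) = 0.1281


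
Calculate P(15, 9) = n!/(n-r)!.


P(15,9) = 15!/6!
= 1307674368000/720
= 1816214400

P(15,9) = 1816214400


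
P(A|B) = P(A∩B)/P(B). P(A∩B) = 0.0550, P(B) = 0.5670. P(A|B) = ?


P(A|B) = 0.0550/0.5670 = 0.0970

P(A|B) = 0.0970


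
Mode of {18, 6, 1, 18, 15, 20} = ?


Frequencies: 1:1, 6:1, 15:1, 18:2, 20:1
Max frequency = 2
Mode = 18

Mode = 18


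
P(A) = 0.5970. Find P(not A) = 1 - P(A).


P(not A) = 1 - 0.5970 = 0.4030

P(not A) = 0.4030


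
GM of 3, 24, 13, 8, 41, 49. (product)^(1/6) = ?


Product = 3 × 24 × 13 × 8 × 41 × 49 = 15043392
GM = 15043392^(1/6) = 15.7117

GM = 15.7117


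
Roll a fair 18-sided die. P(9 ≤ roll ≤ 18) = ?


Favorable outcomes (9 ≤ roll ≤ 18): 10
Total outcomes = 18
P = 10/18 = 0.5556

P = 0.5556


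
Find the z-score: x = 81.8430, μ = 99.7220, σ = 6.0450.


z = (81.8430 - 99.7220)/6.0450
= -17.8790/6.0450
= -2.9577

z = -2.9577


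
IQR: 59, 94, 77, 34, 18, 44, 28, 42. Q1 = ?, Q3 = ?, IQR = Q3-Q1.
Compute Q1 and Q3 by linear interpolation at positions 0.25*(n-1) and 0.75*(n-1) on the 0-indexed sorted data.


Sorted: 18, 28, 34, 42, 44, 59, 77, 94
Q1 (25th %ile) = 32.5000
Q3 (75th %ile) = 63.5000
IQR = 63.5000 - 32.5000 = 31.0000

IQR = 31.0000


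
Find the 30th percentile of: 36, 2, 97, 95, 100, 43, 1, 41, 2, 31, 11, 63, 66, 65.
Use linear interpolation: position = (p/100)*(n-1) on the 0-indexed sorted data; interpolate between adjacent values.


Sorted: 1, 2, 2, 11, 31, 36, 41, 43, 63, 65, 66, 95, 97, 100
n = 14
Index = 30/100 * 13 = 3.9000
Lower = data[3] = 11, Upper = data[4] = 31
P30 = 11 + 0.9000*(20) = 29.0000

P30 = 29.0000


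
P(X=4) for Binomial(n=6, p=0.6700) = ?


C(6,4) = 15
p^4 = 0.201511
(1-p)^2 = 0.108900
P = 15 * 0.201511 * 0.108900 = 0.3292

P(X=4) = 0.3292


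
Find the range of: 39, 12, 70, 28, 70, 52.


Max = 70, Min = 12
Range = 70 - 12 = 58

Range = 58


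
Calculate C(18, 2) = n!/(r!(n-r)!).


C(18,2) = 18!/(2! × 16!)
= 6402373705728000/(2 × 20922789888000)
= 153

C(18,2) = 153


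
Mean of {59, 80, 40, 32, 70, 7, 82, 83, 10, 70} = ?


Sum = 59 + 80 + 40 + 32 + 70 + 7 + 82 + 83 + 10 + 70 = 533
n = 10
Mean = 533/10 = 53.3000

Mean = 53.3000


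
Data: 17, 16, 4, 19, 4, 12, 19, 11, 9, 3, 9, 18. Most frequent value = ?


Frequencies: 3:1, 4:2, 9:2, 11:1, 12:1, 16:1, 17:1, 18:1, 19:2
Max frequency = 2
Mode = 4, 9, 19

Mode = 4, 9, 19


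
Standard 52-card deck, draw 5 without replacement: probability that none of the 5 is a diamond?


P(no diamonds) = (39/52) × (38/51) × (37/50) × (36/49) × (35/48)
= 0.2215

P = 0.2215


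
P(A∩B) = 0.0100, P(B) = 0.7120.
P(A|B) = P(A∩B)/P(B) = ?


P(A|B) = 0.0100/0.7120 = 0.0140

P(A|B) = 0.0140


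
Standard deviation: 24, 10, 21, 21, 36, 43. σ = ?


Mean = 25.8333
Variance = 116.4722
SD = sqrt(116.4722) = 10.7922

SD = 10.7922


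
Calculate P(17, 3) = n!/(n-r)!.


P(17,3) = 17!/14!
= 355687428096000/87178291200
= 4080

P(17,3) = 4080


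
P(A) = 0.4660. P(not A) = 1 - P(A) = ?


P(not A) = 1 - 0.4660 = 0.5340

P(not A) = 0.5340


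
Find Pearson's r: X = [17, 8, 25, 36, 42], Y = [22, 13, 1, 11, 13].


Mean X = 25.6000, Mean Y = 12.0000
SD X = 12.338557, SD Y = 6.693280
Cov = -18.200000
r = -18.200000/(12.338557*6.693280) = -0.2204

r = -0.2204


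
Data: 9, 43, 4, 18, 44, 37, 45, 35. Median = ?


Sorted: 4, 9, 18, 35, 37, 43, 44, 45
n = 8 (even)
Middle values: 35 and 37
Median = (35+37)/2 = 36.0000

Median = 36.0000


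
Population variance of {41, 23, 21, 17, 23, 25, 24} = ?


Mean = 24.8571
Squared deviations: 260.5918, 3.4490, 14.8776, 61.7347, 3.4490, 0.0204, 0.7347
Sum = 344.8571
Variance = 344.8571/7 = 49.2653

Variance = 49.2653


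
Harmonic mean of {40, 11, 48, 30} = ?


Sum of reciprocals = 1/40 + 1/11 + 1/48 + 1/30 = 0.170076
HM = 4/0.170076 = 23.5189

HM = 23.5189


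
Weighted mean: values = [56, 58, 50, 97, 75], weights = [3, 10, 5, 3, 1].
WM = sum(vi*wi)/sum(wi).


Numerator = 56*3 + 58*10 + 50*5 + 97*3 + 75*1 = 1364
Denominator = 3 + 10 + 5 + 3 + 1 = 22
WM = 1364/22 = 62.0000

WM = 62.0000


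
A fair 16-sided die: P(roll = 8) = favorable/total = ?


Favorable outcomes (roll = 8): 1
Total outcomes = 16
P = 1/16 = 0.0625

P = 0.0625


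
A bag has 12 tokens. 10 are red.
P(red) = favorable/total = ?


P = 10/12 = 0.8333

P = 0.8333


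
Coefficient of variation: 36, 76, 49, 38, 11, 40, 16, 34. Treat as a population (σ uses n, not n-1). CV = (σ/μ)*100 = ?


Mean = 37.5000
SD = 18.7083
CV = (18.7083/37.5000)*100 = 49.8888%

CV = 49.8888%


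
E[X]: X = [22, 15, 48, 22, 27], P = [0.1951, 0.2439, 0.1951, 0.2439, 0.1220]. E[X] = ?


E[X] = 22*0.1951 + 15*0.2439 + 48*0.1951 + 22*0.2439 + 27*0.1220
= 4.2922 + 3.6585 + 9.3648 + 5.3658 + 3.2940
= 25.9753

E[X] = 25.9753


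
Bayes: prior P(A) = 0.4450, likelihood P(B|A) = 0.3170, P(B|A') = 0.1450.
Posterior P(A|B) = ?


P(B) = P(B|A)*P(A) + P(B|A')*P(A')
= 0.3170*0.4450 + 0.1450*0.5550
= 0.141065 + 0.080475 = 0.221540
P(A|B) = 0.141065/0.221540 = 0.6367

P(A|B) = 0.6367


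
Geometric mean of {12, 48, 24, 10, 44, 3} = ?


Product = 12 × 48 × 24 × 10 × 44 × 3 = 18247680
GM = 18247680^(1/6) = 16.2256

GM = 16.2256


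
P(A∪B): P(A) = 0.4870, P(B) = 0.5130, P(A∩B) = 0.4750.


P(A∪B) = 0.4870 + 0.5130 - 0.4750
= 1.0000 - 0.4750
= 0.5250

P(A∪B) = 0.5250


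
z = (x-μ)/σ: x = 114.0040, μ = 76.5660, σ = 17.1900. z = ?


z = (114.0040 - 76.5660)/17.1900
= 37.4380/17.1900
= 2.1779

z = 2.1779


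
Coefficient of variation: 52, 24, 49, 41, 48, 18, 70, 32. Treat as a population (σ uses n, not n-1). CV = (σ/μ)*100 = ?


Mean = 41.7500
SD = 15.6904
CV = (15.6904/41.7500)*100 = 37.5817%

CV = 37.5817%


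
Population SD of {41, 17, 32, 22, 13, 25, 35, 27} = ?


Mean = 26.5000
Variance = 76.0000
SD = sqrt(76.0000) = 8.7178

SD = 8.7178


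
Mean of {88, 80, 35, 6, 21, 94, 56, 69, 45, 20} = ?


Sum = 88 + 80 + 35 + 6 + 21 + 94 + 56 + 69 + 45 + 20 = 514
n = 10
Mean = 514/10 = 51.4000

Mean = 51.4000


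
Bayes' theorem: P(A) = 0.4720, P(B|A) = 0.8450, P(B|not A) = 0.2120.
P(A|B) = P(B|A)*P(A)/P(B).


P(B) = P(B|A)*P(A) + P(B|A')*P(A')
= 0.8450*0.4720 + 0.2120*0.5280
= 0.398840 + 0.111936 = 0.510776
P(A|B) = 0.398840/0.510776 = 0.7809

P(A|B) = 0.7809


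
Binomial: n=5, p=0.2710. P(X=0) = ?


C(5,0) = 1
p^0 = 1.000000
(1-p)^5 = 0.205891
P = 1 * 1.000000 * 0.205891 = 0.2059

P(X=0) = 0.2059


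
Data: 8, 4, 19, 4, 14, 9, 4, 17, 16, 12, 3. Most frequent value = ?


Frequencies: 3:1, 4:3, 8:1, 9:1, 12:1, 14:1, 16:1, 17:1, 19:1
Max frequency = 3
Mode = 4

Mode = 4


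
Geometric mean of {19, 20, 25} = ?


Product = 19 × 20 × 25 = 9500
GM = 9500^(1/3) = 21.1791

GM = 21.1791


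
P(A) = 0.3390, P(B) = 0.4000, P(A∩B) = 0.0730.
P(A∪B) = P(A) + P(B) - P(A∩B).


P(A∪B) = 0.3390 + 0.4000 - 0.0730
= 0.7390 - 0.0730
= 0.6660

P(A∪B) = 0.6660


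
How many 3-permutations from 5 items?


P(5,3) = 5!/2!
= 120/2
= 60

P(5,3) = 60


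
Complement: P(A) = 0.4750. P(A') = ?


P(not A) = 1 - 0.4750 = 0.5250

P(not A) = 0.5250


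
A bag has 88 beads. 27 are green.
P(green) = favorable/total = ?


P = 27/88 = 0.3068

P = 0.3068


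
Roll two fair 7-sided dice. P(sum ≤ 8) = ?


Total outcomes = 7×7 = 49
Favorable (sum ≤ 8): 28
P = 28/49 = 0.5714

P = 0.5714


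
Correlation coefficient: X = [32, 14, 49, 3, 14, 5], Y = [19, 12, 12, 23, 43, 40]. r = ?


Mean X = 19.5000, Mean Y = 24.8333
SD X = 16.173538, SD Y = 12.428685
Cov = -111.750000
r = -111.750000/(16.173538*12.428685) = -0.5559

r = -0.5559


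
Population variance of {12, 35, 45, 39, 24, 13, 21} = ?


Mean = 27.0000
Squared deviations: 225.0000, 64.0000, 324.0000, 144.0000, 9.0000, 196.0000, 36.0000
Sum = 998.0000
Variance = 998.0000/7 = 142.5714

Variance = 142.5714


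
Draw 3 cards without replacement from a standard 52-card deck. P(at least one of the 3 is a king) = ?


P(at least one) = 1 - P(none)
P(none) = (48/52) × (47/51) × (46/50) = 0.782624
P(at least one) = 1 - 0.782624 = 0.2174

P = 0.2174


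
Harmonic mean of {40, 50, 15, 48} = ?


Sum of reciprocals = 1/40 + 1/50 + 1/15 + 1/48 = 0.132500
HM = 4/0.132500 = 30.1887

HM = 30.1887


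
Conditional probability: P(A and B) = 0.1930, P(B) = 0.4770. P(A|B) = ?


P(A|B) = 0.1930/0.4770 = 0.4046

P(A|B) = 0.4046


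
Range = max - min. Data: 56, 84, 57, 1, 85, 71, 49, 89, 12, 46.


Max = 89, Min = 1
Range = 89 - 1 = 88

Range = 88


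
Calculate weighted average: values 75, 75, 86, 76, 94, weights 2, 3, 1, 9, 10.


Numerator = 75*2 + 75*3 + 86*1 + 76*9 + 94*10 = 2085
Denominator = 2 + 3 + 1 + 9 + 10 = 25
WM = 2085/25 = 83.4000

WM = 83.4000


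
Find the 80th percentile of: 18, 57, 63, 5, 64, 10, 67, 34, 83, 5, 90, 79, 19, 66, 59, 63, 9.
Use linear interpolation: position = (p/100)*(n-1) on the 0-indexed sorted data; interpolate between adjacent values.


Sorted: 5, 5, 9, 10, 18, 19, 34, 57, 59, 63, 63, 64, 66, 67, 79, 83, 90
n = 17
Index = 80/100 * 16 = 12.8000
Lower = data[12] = 66, Upper = data[13] = 67
P80 = 66 + 0.8000*(1) = 66.8000

P80 = 66.8000


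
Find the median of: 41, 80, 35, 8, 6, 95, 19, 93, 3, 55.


Sorted: 3, 6, 8, 19, 35, 41, 55, 80, 93, 95
n = 10 (even)
Middle values: 35 and 41
Median = (35+41)/2 = 38.0000

Median = 38.0000


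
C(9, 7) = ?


C(9,7) = 9!/(7! × 2!)
= 362880/(5040 × 2)
= 36

C(9,7) = 36


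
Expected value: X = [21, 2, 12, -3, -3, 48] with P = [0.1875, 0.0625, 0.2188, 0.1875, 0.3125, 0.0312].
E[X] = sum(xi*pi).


E[X] = 21*0.1875 + 2*0.0625 + 12*0.2188 - 3*0.1875 - 3*0.3125 + 48*0.0312
= 3.9375 + 0.1250 + 2.6256 - 0.5625 - 0.9375 + 1.4976
= 6.6857

E[X] = 6.6857


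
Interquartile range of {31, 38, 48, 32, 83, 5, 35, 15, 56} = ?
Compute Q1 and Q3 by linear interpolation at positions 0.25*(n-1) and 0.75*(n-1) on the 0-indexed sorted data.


Sorted: 5, 15, 31, 32, 35, 38, 48, 56, 83
Q1 (25th %ile) = 31.0000
Q3 (75th %ile) = 48.0000
IQR = 48.0000 - 31.0000 = 17.0000

IQR = 17.0000


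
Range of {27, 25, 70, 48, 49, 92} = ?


Max = 92, Min = 25
Range = 92 - 25 = 67

Range = 67


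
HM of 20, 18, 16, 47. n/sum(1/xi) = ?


Sum of reciprocals = 1/20 + 1/18 + 1/16 + 1/47 = 0.189332
HM = 4/0.189332 = 21.1269

HM = 21.1269


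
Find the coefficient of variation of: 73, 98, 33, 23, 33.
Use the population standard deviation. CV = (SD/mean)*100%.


Mean = 52.0000
SD = 28.7054
CV = (28.7054/52.0000)*100 = 55.2027%

CV = 55.2027%


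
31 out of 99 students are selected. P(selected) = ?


P = 31/99 = 0.3131

P = 0.3131


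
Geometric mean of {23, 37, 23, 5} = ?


Product = 23 × 37 × 23 × 5 = 97865
GM = 97865^(1/4) = 17.6871

GM = 17.6871


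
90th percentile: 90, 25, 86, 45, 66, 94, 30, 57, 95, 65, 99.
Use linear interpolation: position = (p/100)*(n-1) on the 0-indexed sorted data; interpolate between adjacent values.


Sorted: 25, 30, 45, 57, 65, 66, 86, 90, 94, 95, 99
n = 11
Index = 90/100 * 10 = 9.0000
Lower = data[9] = 95, Upper = data[10] = 99
P90 = 95 + 0*(4) = 95.0000

P90 = 95.0000


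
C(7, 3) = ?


C(7,3) = 7!/(3! × 4!)
= 5040/(6 × 24)
= 35

C(7,3) = 35


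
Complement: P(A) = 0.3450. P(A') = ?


P(not A) = 1 - 0.3450 = 0.6550

P(not A) = 0.6550


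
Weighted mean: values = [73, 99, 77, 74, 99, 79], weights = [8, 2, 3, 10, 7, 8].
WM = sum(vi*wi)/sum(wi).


Numerator = 73*8 + 99*2 + 77*3 + 74*10 + 99*7 + 79*8 = 3078
Denominator = 8 + 2 + 3 + 10 + 7 + 8 = 38
WM = 3078/38 = 81.0000

WM = 81.0000


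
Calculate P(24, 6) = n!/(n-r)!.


P(24,6) = 24!/18!
= 620448401733239439360000/6402373705728000
= 96909120

P(24,6) = 96909120


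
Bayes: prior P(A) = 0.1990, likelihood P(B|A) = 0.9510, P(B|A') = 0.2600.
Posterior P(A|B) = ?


P(B) = P(B|A)*P(A) + P(B|A')*P(A')
= 0.9510*0.1990 + 0.2600*0.8010
= 0.189249 + 0.208260 = 0.397509
P(A|B) = 0.189249/0.397509 = 0.4761

P(A|B) = 0.4761


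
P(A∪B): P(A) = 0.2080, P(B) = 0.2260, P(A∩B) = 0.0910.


P(A∪B) = 0.2080 + 0.2260 - 0.0910
= 0.4340 - 0.0910
= 0.3430

P(A∪B) = 0.3430


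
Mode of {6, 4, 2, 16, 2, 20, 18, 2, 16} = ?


Frequencies: 2:3, 4:1, 6:1, 16:2, 18:1, 20:1
Max frequency = 3
Mode = 2

Mode = 2


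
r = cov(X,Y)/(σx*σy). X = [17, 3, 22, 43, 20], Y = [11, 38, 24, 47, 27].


Mean X = 21.0000, Mean Y = 29.4000
SD X = 12.853015, SD Y = 12.306096
Cov = 60.600000
r = 60.600000/(12.853015*12.306096) = 0.3831

r = 0.3831


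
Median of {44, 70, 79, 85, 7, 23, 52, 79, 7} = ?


Sorted: 7, 7, 23, 44, 52, 70, 79, 79, 85
n = 9 (odd)
Middle value = 52

Median = 52


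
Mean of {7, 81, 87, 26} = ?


Sum = 7 + 81 + 87 + 26 = 201
n = 4
Mean = 201/4 = 50.2500

Mean = 50.2500


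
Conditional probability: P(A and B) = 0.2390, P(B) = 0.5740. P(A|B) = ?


P(A|B) = 0.2390/0.5740 = 0.4164

P(A|B) = 0.4164


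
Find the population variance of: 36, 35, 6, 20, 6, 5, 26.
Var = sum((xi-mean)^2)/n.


Mean = 19.1429
Squared deviations: 284.1633, 251.4490, 172.7347, 0.7347, 172.7347, 200.0204, 47.0204
Sum = 1128.8571
Variance = 1128.8571/7 = 161.2653

Variance = 161.2653


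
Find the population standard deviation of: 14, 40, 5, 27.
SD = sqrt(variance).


Mean = 21.5000
Variance = 175.2500
SD = sqrt(175.2500) = 13.2382

SD = 13.2382


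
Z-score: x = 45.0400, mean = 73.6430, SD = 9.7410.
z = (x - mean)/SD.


z = (45.0400 - 73.6430)/9.7410
= -28.6030/9.7410
= -2.9364

z = -2.9364


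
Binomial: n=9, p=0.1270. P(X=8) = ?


C(9,8) = 9
p^8 = 6.767523e-08
(1-p)^1 = 0.873000
P = 9 * 6.767523e-08 * 0.873000 = 5.3172e-07

P(X=8) = 5.3172e-07


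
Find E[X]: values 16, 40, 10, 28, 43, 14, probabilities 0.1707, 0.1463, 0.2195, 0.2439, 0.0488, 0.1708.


E[X] = 16*0.1707 + 40*0.1463 + 10*0.2195 + 28*0.2439 + 43*0.0488 + 14*0.1708
= 2.7312 + 5.8520 + 2.1950 + 6.8292 + 2.0984 + 2.3912
= 22.0970

E[X] = 22.0970


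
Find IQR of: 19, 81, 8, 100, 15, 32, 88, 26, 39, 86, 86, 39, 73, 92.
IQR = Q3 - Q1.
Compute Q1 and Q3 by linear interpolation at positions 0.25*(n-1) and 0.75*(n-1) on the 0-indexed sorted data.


Sorted: 8, 15, 19, 26, 32, 39, 39, 73, 81, 86, 86, 88, 92, 100
Q1 (25th %ile) = 27.5000
Q3 (75th %ile) = 86.0000
IQR = 86.0000 - 27.5000 = 58.5000

IQR = 58.5000


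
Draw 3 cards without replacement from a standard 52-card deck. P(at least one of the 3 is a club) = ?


P(at least one) = 1 - P(none)
P(none) = (39/52) × (38/51) × (37/50) = 0.413529
P(at least one) = 1 - 0.413529 = 0.5865

P = 0.5865


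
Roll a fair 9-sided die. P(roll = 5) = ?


Favorable outcomes (roll = 5): 1
Total outcomes = 9
P = 1/9 = 0.1111

P = 0.1111


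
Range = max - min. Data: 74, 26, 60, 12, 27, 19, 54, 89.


Max = 89, Min = 12
Range = 89 - 12 = 77

Range = 77


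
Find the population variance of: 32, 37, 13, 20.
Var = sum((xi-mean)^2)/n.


Mean = 25.5000
Squared deviations: 42.2500, 132.2500, 156.2500, 30.2500
Sum = 361.0000
Variance = 361.0000/4 = 90.2500

Variance = 90.2500


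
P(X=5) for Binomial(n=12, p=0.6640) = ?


C(12,5) = 792
p^5 = 0.129074
(1-p)^7 = 0.000483
P = 792 * 0.129074 * 0.000483 = 0.0494

P(X=5) = 0.0494


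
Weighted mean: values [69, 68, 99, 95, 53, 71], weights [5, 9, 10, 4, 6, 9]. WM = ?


Numerator = 69*5 + 68*9 + 99*10 + 95*4 + 53*6 + 71*9 = 3284
Denominator = 5 + 9 + 10 + 4 + 6 + 9 = 43
WM = 3284/43 = 76.3721

WM = 76.3721


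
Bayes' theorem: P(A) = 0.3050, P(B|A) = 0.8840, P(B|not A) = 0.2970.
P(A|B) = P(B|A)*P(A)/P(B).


P(B) = P(B|A)*P(A) + P(B|A')*P(A')
= 0.8840*0.3050 + 0.2970*0.6950
= 0.269620 + 0.206415 = 0.476035
P(A|B) = 0.269620/0.476035 = 0.5664

P(A|B) = 0.5664


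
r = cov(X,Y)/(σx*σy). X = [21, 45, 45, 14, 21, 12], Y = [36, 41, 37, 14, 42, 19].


Mean X = 26.3333, Mean Y = 31.5000
SD X = 13.609637, SD Y = 10.904892
Cov = 99.166667
r = 99.166667/(13.609637*10.904892) = 0.6682

r = 0.6682


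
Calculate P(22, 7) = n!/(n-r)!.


P(22,7) = 22!/15!
= 1124000727777607680000/1307674368000
= 859541760

P(22,7) = 859541760


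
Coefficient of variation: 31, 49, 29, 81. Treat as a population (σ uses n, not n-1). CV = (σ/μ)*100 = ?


Mean = 47.5000
SD = 20.8507
CV = (20.8507/47.5000)*100 = 43.8961%

CV = 43.8961%


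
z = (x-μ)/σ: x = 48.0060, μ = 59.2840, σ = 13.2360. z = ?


z = (48.0060 - 59.2840)/13.2360
= -11.2780/13.2360
= -0.8521

z = -0.8521


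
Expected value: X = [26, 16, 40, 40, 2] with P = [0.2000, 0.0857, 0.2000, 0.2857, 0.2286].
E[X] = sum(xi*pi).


E[X] = 26*0.2000 + 16*0.0857 + 40*0.2000 + 40*0.2857 + 2*0.2286
= 5.2000 + 1.3712 + 8.0000 + 11.4280 + 0.4572
= 26.4564

E[X] = 26.4564


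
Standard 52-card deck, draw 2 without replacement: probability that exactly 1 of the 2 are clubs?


Hypergeometric: P(X=1) = C(13,1)·C(39,1) / C(52,2)
= 13 × 39 / 1326
= 507/1326 = 0.3824

P = 0.3824


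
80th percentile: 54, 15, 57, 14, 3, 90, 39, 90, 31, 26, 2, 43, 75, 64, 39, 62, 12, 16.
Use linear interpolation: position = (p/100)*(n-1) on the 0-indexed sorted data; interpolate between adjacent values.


Sorted: 2, 3, 12, 14, 15, 16, 26, 31, 39, 39, 43, 54, 57, 62, 64, 75, 90, 90
n = 18
Index = 80/100 * 17 = 13.6000
Lower = data[13] = 62, Upper = data[14] = 64
P80 = 62 + 0.6000*(2) = 63.2000

P80 = 63.2000


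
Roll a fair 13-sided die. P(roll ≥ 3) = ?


Favorable outcomes (roll ≥ 3): 11
Total outcomes = 13
P = 11/13 = 0.8462

P = 0.8462


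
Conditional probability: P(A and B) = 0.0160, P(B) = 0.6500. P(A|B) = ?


P(A|B) = 0.0160/0.6500 = 0.0246

P(A|B) = 0.0246


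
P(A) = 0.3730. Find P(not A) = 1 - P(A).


P(not A) = 1 - 0.3730 = 0.6270

P(not A) = 0.6270


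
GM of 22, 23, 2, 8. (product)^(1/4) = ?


Product = 22 × 23 × 2 × 8 = 8096
GM = 8096^(1/4) = 9.4857

GM = 9.4857


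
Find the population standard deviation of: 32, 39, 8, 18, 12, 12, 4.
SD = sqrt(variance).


Mean = 17.8571
Variance = 143.5510
SD = sqrt(143.5510) = 11.9813

SD = 11.9813


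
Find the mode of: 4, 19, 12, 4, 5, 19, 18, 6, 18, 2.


Frequencies: 2:1, 4:2, 5:1, 6:1, 12:1, 18:2, 19:2
Max frequency = 2
Mode = 4, 18, 19

Mode = 4, 18, 19


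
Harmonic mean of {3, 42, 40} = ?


Sum of reciprocals = 1/3 + 1/42 + 1/40 = 0.382143
HM = 3/0.382143 = 7.8505

HM = 7.8505


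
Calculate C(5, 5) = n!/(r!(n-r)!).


C(5,5) = 5!/(5! × 0!)
= 120/(120 × 1)
= 1

C(5,5) = 1


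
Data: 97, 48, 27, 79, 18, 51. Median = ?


Sorted: 18, 27, 48, 51, 79, 97
n = 6 (even)
Middle values: 48 and 51
Median = (48+51)/2 = 49.5000

Median = 49.5000


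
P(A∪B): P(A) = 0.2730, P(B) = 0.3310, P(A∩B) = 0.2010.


P(A∪B) = 0.2730 + 0.3310 - 0.2010
= 0.6040 - 0.2010
= 0.4030

P(A∪B) = 0.4030


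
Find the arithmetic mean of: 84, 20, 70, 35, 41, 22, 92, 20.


Sum = 84 + 20 + 70 + 35 + 41 + 22 + 92 + 20 = 384
n = 8
Mean = 384/8 = 48.0000

Mean = 48.0000


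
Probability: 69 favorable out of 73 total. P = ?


P = 69/73 = 0.9452

P = 0.9452


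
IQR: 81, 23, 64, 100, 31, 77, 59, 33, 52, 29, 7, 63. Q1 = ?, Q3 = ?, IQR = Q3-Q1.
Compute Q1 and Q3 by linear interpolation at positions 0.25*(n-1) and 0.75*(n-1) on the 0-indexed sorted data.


Sorted: 7, 23, 29, 31, 33, 52, 59, 63, 64, 77, 81, 100
Q1 (25th %ile) = 30.5000
Q3 (75th %ile) = 67.2500
IQR = 67.2500 - 30.5000 = 36.7500

IQR = 36.7500


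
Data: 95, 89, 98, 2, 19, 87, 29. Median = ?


Sorted: 2, 19, 29, 87, 89, 95, 98
n = 7 (odd)
Middle value = 87

Median = 87


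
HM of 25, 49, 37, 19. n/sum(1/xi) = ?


Sum of reciprocals = 1/25 + 1/49 + 1/37 + 1/19 = 0.140067
HM = 4/0.140067 = 28.5578

HM = 28.5578


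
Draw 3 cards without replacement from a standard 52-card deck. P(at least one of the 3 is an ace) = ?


P(at least one) = 1 - P(none)
P(none) = (48/52) × (47/51) × (46/50) = 0.782624
P(at least one) = 1 - 0.782624 = 0.2174

P = 0.2174


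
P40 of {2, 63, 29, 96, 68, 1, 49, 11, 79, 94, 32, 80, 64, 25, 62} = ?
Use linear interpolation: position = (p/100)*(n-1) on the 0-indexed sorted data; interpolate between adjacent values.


Sorted: 1, 2, 11, 25, 29, 32, 49, 62, 63, 64, 68, 79, 80, 94, 96
n = 15
Index = 40/100 * 14 = 5.6000
Lower = data[5] = 32, Upper = data[6] = 49
P40 = 32 + 0.6000*(17) = 42.2000

P40 = 42.2000


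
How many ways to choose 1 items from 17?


C(17,1) = 17!/(1! × 16!)
= 355687428096000/(1 × 20922789888000)
= 17

C(17,1) = 17


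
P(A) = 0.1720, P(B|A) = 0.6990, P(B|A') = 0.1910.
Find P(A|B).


P(B) = P(B|A)*P(A) + P(B|A')*P(A')
= 0.6990*0.1720 + 0.1910*0.8280
= 0.120228 + 0.158148 = 0.278376
P(A|B) = 0.120228/0.278376 = 0.4319

P(A|B) = 0.4319


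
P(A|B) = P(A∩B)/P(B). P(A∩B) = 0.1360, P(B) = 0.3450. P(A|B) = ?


P(A|B) = 0.1360/0.3450 = 0.3942

P(A|B) = 0.3942


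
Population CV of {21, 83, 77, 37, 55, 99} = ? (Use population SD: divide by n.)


Mean = 62.0000
SD = 27.0493
CV = (27.0493/62.0000)*100 = 43.6280%

CV = 43.6280%


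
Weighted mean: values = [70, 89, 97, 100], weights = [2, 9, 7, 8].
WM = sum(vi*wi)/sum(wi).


Numerator = 70*2 + 89*9 + 97*7 + 100*8 = 2420
Denominator = 2 + 9 + 7 + 8 = 26
WM = 2420/26 = 93.0769

WM = 93.0769


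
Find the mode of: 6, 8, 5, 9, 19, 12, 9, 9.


Frequencies: 5:1, 6:1, 8:1, 9:3, 12:1, 19:1
Max frequency = 3
Mode = 9

Mode = 9


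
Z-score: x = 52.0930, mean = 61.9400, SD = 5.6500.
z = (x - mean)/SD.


z = (52.0930 - 61.9400)/5.6500
= -9.8470/5.6500
= -1.7428

z = -1.7428


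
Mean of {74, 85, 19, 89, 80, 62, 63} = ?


Sum = 74 + 85 + 19 + 89 + 80 + 62 + 63 = 472
n = 7
Mean = 472/7 = 67.4286

Mean = 67.4286


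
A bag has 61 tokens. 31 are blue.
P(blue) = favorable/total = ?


P = 31/61 = 0.5082

P = 0.5082


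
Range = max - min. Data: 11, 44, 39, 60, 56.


Max = 60, Min = 11
Range = 60 - 11 = 49

Range = 49


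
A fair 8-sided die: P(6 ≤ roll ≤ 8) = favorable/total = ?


Favorable outcomes (6 ≤ roll ≤ 8): 3
Total outcomes = 8
P = 3/8 = 0.3750

P = 0.3750


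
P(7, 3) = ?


P(7,3) = 7!/4!
= 5040/24
= 210

P(7,3) = 210


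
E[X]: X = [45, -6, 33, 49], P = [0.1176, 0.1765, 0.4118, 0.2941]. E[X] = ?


E[X] = 45*0.1176 - 6*0.1765 + 33*0.4118 + 49*0.2941
= 5.2920 - 1.0590 + 13.5894 + 14.4109
= 32.2333

E[X] = 32.2333


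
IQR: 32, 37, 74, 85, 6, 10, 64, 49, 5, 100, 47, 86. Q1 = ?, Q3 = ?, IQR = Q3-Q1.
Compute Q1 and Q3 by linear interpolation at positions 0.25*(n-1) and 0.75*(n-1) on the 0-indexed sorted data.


Sorted: 5, 6, 10, 32, 37, 47, 49, 64, 74, 85, 86, 100
Q1 (25th %ile) = 26.5000
Q3 (75th %ile) = 76.7500
IQR = 76.7500 - 26.5000 = 50.2500

IQR = 50.2500


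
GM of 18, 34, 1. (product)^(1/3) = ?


Product = 18 × 34 × 1 = 612
GM = 612^(1/3) = 8.4902

GM = 8.4902


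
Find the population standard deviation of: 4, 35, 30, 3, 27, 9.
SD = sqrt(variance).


Mean = 18.0000
Variance = 169.3333
SD = sqrt(169.3333) = 13.0128

SD = 13.0128


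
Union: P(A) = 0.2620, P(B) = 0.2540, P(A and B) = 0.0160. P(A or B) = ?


P(A∪B) = 0.2620 + 0.2540 - 0.0160
= 0.5160 - 0.0160
= 0.5000

P(A∪B) = 0.5000


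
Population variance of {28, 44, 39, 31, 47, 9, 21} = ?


Mean = 31.2857
Squared deviations: 10.7959, 161.6531, 59.5102, 0.0816, 246.9388, 496.6531, 105.7959
Sum = 1081.4286
Variance = 1081.4286/7 = 154.4898

Variance = 154.4898


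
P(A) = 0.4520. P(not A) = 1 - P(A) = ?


P(not A) = 1 - 0.4520 = 0.5480

P(not A) = 0.5480


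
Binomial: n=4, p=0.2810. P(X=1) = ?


C(4,1) = 4
p^1 = 0.281000
(1-p)^3 = 0.371695
P = 4 * 0.281000 * 0.371695 = 0.4178

P(X=1) = 0.4178


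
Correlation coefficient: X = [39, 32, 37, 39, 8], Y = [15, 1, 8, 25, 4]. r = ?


Mean X = 31.0000, Mean Y = 10.6000
SD X = 11.781341, SD Y = 8.593020
Cov = 55.400000
r = 55.400000/(11.781341*8.593020) = 0.5472

r = 0.5472


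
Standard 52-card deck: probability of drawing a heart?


13 hearts in 52 cards
P = 13/52 = 0.2500

P = 0.2500


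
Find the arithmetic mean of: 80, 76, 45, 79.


Sum = 80 + 76 + 45 + 79 = 280
n = 4
Mean = 280/4 = 70.0000

Mean = 70.0000


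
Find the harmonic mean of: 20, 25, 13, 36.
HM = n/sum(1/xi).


Sum of reciprocals = 1/20 + 1/25 + 1/13 + 1/36 = 0.194701
HM = 4/0.194701 = 20.5443

HM = 20.5443


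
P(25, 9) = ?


P(25,9) = 25!/16!
= 15511210043330985984000000/20922789888000
= 741354768000

P(25,9) = 741354768000


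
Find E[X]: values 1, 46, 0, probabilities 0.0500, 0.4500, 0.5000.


E[X] = 1*0.0500 + 46*0.4500 + 0*0.5000
= 0.0500 + 20.7000 + 0
= 20.7500

E[X] = 20.7500


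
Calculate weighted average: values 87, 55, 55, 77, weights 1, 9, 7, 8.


Numerator = 87*1 + 55*9 + 55*7 + 77*8 = 1583
Denominator = 1 + 9 + 7 + 8 = 25
WM = 1583/25 = 63.3200

WM = 63.3200


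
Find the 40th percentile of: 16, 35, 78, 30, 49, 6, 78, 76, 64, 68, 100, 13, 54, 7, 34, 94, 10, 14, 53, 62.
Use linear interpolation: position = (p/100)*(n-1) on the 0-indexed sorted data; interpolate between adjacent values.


Sorted: 6, 7, 10, 13, 14, 16, 30, 34, 35, 49, 53, 54, 62, 64, 68, 76, 78, 78, 94, 100
n = 20
Index = 40/100 * 19 = 7.6000
Lower = data[7] = 34, Upper = data[8] = 35
P40 = 34 + 0.6000*(1) = 34.6000

P40 = 34.6000


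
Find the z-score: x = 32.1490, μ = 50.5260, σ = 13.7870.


z = (32.1490 - 50.5260)/13.7870
= -18.3770/13.7870
= -1.3329

z = -1.3329


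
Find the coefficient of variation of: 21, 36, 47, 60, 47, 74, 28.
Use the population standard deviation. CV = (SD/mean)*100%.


Mean = 44.7143
SD = 16.9850
CV = (16.9850/44.7143)*100 = 37.9856%

CV = 37.9856%


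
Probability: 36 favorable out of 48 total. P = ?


P = 36/48 = 0.7500

P = 0.7500


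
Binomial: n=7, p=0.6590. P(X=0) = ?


C(7,0) = 1
p^0 = 1.000000
(1-p)^7 = 0.000536
P = 1 * 1.000000 * 0.000536 = 0.0005

P(X=0) = 0.0005


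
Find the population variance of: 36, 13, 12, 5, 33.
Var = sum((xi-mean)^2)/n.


Mean = 19.8000
Squared deviations: 262.4400, 46.2400, 60.8400, 219.0400, 174.2400
Sum = 762.8000
Variance = 762.8000/5 = 152.5600

Variance = 152.5600


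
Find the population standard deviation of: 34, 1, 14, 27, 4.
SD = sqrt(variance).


Mean = 16.0000
Variance = 163.6000
SD = sqrt(163.6000) = 12.7906

SD = 12.7906


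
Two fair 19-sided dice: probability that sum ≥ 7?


Total outcomes = 19×19 = 361
Favorable (sum ≥ 7): 346
P = 346/361 = 0.9584

P = 0.9584


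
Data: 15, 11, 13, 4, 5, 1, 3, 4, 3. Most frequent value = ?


Frequencies: 1:1, 3:2, 4:2, 5:1, 11:1, 13:1, 15:1
Max frequency = 2
Mode = 3, 4

Mode = 3, 4


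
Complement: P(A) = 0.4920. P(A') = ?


P(not A) = 1 - 0.4920 = 0.5080

P(not A) = 0.5080


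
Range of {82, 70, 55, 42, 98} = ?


Max = 98, Min = 42
Range = 98 - 42 = 56

Range = 56


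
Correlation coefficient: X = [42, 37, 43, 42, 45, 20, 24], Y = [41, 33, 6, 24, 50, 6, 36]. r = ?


Mean X = 36.1429, Mean Y = 28.0000
SD X = 9.280218, SD Y = 15.702593
Cov = 51.285714
r = 51.285714/(9.280218*15.702593) = 0.3519

r = 0.3519


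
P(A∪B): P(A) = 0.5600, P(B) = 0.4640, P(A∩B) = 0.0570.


P(A∪B) = 0.5600 + 0.4640 - 0.0570
= 1.0240 - 0.0570
= 0.9670

P(A∪B) = 0.9670


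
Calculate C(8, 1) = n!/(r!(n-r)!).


C(8,1) = 8!/(1! × 7!)
= 40320/(1 × 5040)
= 8

C(8,1) = 8


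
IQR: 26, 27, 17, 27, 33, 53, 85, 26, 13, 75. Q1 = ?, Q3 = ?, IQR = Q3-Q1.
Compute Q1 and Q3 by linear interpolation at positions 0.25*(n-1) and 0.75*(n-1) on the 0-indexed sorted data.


Sorted: 13, 17, 26, 26, 27, 27, 33, 53, 75, 85
Q1 (25th %ile) = 26.0000
Q3 (75th %ile) = 48.0000
IQR = 48.0000 - 26.0000 = 22.0000

IQR = 22.0000


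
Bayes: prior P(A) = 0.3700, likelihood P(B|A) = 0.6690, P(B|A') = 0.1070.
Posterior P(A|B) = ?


P(B) = P(B|A)*P(A) + P(B|A')*P(A')
= 0.6690*0.3700 + 0.1070*0.6300
= 0.247530 + 0.067410 = 0.314940
P(A|B) = 0.247530/0.314940 = 0.7860

P(A|B) = 0.7860


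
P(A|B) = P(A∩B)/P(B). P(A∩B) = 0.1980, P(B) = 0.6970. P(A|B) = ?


P(A|B) = 0.1980/0.6970 = 0.2841

P(A|B) = 0.2841


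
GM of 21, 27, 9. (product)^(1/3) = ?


Product = 21 × 27 × 9 = 5103
GM = 5103^(1/3) = 17.2164

GM = 17.2164


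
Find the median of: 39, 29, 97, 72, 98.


Sorted: 29, 39, 72, 97, 98
n = 5 (odd)
Middle value = 72

Median = 72


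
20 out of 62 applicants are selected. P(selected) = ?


P = 20/62 = 0.3226

P = 0.3226


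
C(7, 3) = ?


C(7,3) = 7!/(3! × 4!)
= 5040/(6 × 24)
= 35

C(7,3) = 35


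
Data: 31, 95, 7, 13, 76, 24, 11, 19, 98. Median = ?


Sorted: 7, 11, 13, 19, 24, 31, 76, 95, 98
n = 9 (odd)
Middle value = 24

Median = 24


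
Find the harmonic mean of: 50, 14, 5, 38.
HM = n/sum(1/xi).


Sum of reciprocals = 1/50 + 1/14 + 1/5 + 1/38 = 0.317744
HM = 4/0.317744 = 12.5887

HM = 12.5887


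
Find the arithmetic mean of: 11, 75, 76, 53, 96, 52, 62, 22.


Sum = 11 + 75 + 76 + 53 + 96 + 52 + 62 + 22 = 447
n = 8
Mean = 447/8 = 55.8750

Mean = 55.8750


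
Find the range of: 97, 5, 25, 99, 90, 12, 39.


Max = 99, Min = 5
Range = 99 - 5 = 94

Range = 94


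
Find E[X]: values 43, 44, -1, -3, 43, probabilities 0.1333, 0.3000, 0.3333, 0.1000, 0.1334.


E[X] = 43*0.1333 + 44*0.3000 - 1*0.3333 - 3*0.1000 + 43*0.1334
= 5.7319 + 13.2000 - 0.3333 - 0.3000 + 5.7362
= 24.0348

E[X] = 24.0348


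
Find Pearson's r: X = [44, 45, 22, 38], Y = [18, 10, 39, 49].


Mean X = 37.2500, Mean Y = 29.0000
SD X = 9.202581, SD Y = 15.668440
Cov = -89.750000
r = -89.750000/(9.202581*15.668440) = -0.6224

r = -0.6224


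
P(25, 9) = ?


P(25,9) = 25!/16!
= 15511210043330985984000000/20922789888000
= 741354768000

P(25,9) = 741354768000


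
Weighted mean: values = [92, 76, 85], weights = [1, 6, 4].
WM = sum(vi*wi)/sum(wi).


Numerator = 92*1 + 76*6 + 85*4 = 888
Denominator = 1 + 6 + 4 = 11
WM = 888/11 = 80.7273

WM = 80.7273


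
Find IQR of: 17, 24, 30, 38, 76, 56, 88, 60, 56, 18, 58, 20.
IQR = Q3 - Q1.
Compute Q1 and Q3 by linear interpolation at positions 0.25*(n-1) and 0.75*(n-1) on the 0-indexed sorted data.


Sorted: 17, 18, 20, 24, 30, 38, 56, 56, 58, 60, 76, 88
Q1 (25th %ile) = 23.0000
Q3 (75th %ile) = 58.5000
IQR = 58.5000 - 23.0000 = 35.5000

IQR = 35.5000


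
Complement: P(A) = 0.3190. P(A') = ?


P(not A) = 1 - 0.3190 = 0.6810

P(not A) = 0.6810


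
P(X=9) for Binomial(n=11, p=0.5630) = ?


C(11,9) = 55
p^9 = 0.005683
(1-p)^2 = 0.190969
P = 55 * 0.005683 * 0.190969 = 0.0597

P(X=9) = 0.0597


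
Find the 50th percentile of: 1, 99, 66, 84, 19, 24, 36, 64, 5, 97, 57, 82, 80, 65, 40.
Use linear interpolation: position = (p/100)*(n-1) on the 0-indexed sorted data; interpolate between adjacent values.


Sorted: 1, 5, 19, 24, 36, 40, 57, 64, 65, 66, 80, 82, 84, 97, 99
n = 15
Index = 50/100 * 14 = 7.0000
Lower = data[7] = 64, Upper = data[8] = 65
P50 = 64 + 0*(1) = 64.0000

P50 = 64.0000


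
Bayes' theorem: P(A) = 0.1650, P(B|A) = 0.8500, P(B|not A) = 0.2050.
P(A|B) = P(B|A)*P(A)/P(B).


P(B) = P(B|A)*P(A) + P(B|A')*P(A')
= 0.8500*0.1650 + 0.2050*0.8350
= 0.140250 + 0.171175 = 0.311425
P(A|B) = 0.140250/0.311425 = 0.4503

P(A|B) = 0.4503


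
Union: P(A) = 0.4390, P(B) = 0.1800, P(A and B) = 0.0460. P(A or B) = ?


P(A∪B) = 0.4390 + 0.1800 - 0.0460
= 0.6190 - 0.0460
= 0.5730

P(A∪B) = 0.5730


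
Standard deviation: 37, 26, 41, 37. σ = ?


Mean = 35.2500
Variance = 31.1875
SD = sqrt(31.1875) = 5.5846

SD = 5.5846


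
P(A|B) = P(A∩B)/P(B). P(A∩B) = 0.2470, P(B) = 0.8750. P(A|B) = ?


P(A|B) = 0.2470/0.8750 = 0.2823

P(A|B) = 0.2823


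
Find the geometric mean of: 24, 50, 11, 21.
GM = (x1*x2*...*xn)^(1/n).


Product = 24 × 50 × 11 × 21 = 277200
GM = 277200^(1/4) = 22.9455

GM = 22.9455


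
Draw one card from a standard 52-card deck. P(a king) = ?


4 kings in 52 cards
P = 4/52 = 0.0769

P = 0.0769


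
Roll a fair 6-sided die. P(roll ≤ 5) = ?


Favorable outcomes (roll ≤ 5): 5
Total outcomes = 6
P = 5/6 = 0.8333

P = 0.8333


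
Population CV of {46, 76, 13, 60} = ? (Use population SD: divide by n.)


Mean = 48.7500
SD = 23.2096
CV = (23.2096/48.7500)*100 = 47.6095%

CV = 47.6095%


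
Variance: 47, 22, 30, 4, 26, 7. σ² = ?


Mean = 22.6667
Squared deviations: 592.1111, 0.4444, 53.7778, 348.4444, 11.1111, 245.4444
Sum = 1251.3333
Variance = 1251.3333/6 = 208.5556

Variance = 208.5556


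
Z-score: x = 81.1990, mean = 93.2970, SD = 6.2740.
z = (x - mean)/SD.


z = (81.1990 - 93.2970)/6.2740
= -12.0980/6.2740
= -1.9283

z = -1.9283


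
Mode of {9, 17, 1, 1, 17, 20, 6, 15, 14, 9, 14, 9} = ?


Frequencies: 1:2, 6:1, 9:3, 14:2, 15:1, 17:2, 20:1
Max frequency = 3
Mode = 9

Mode = 9


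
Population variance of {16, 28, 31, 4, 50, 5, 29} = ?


Mean = 23.2857
Squared deviations: 53.0816, 22.2245, 59.5102, 371.9388, 713.6531, 334.3673, 32.6531
Sum = 1587.4286
Variance = 1587.4286/7 = 226.7755

Variance = 226.7755


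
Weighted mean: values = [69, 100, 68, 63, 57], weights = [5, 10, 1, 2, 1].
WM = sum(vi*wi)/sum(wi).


Numerator = 69*5 + 100*10 + 68*1 + 63*2 + 57*1 = 1596
Denominator = 5 + 10 + 1 + 2 + 1 = 19
WM = 1596/19 = 84.0000

WM = 84.0000


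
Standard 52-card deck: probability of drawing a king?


4 kings in 52 cards
P = 4/52 = 0.0769

P = 0.0769


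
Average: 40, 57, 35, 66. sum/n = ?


Sum = 40 + 57 + 35 + 66 = 198
n = 4
Mean = 198/4 = 49.5000

Mean = 49.5000


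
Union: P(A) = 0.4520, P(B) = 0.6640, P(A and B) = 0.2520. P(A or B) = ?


P(A∪B) = 0.4520 + 0.6640 - 0.2520
= 1.1160 - 0.2520
= 0.8640

P(A∪B) = 0.8640


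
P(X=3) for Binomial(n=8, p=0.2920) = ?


C(8,3) = 56
p^3 = 0.024897
(1-p)^5 = 0.177896
P = 56 * 0.024897 * 0.177896 = 0.2480

P(X=3) = 0.2480


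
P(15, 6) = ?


P(15,6) = 15!/9!
= 1307674368000/362880
= 3603600

P(15,6) = 3603600


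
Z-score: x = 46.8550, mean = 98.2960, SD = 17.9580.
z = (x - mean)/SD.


z = (46.8550 - 98.2960)/17.9580
= -51.4410/17.9580
= -2.8645

z = -2.8645


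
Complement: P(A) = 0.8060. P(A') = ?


P(not A) = 1 - 0.8060 = 0.1940

P(not A) = 0.1940


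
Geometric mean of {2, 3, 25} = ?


Product = 2 × 3 × 25 = 150
GM = 150^(1/3) = 5.3133

GM = 5.3133


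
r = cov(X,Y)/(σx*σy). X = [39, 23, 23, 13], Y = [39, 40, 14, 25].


Mean X = 24.5000, Mean Y = 29.5000
SD X = 9.313968, SD Y = 10.735455
Cov = 49.250000
r = 49.250000/(9.313968*10.735455) = 0.4926

r = 0.4926


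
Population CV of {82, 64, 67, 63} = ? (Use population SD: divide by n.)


Mean = 69.0000
SD = 7.6485
CV = (7.6485/69.0000)*100 = 11.0848%

CV = 11.0848%


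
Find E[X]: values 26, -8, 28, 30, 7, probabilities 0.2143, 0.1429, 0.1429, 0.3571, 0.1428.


E[X] = 26*0.2143 - 8*0.1429 + 28*0.1429 + 30*0.3571 + 7*0.1428
= 5.5718 - 1.1432 + 4.0012 + 10.7130 + 0.9996
= 20.1424

E[X] = 20.1424


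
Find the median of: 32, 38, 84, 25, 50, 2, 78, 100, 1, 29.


Sorted: 1, 2, 25, 29, 32, 38, 50, 78, 84, 100
n = 10 (even)
Middle values: 32 and 38
Median = (32+38)/2 = 35.0000

Median = 35.0000


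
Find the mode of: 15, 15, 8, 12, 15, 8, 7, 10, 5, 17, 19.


Frequencies: 5:1, 7:1, 8:2, 10:1, 12:1, 15:3, 17:1, 19:1
Max frequency = 3
Mode = 15

Mode = 15


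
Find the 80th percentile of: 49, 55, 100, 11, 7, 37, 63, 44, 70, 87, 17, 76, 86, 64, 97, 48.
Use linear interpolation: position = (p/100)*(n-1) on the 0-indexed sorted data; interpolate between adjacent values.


Sorted: 7, 11, 17, 37, 44, 48, 49, 55, 63, 64, 70, 76, 86, 87, 97, 100
n = 16
Index = 80/100 * 15 = 12.0000
Lower = data[12] = 86, Upper = data[13] = 87
P80 = 86 + 0*(1) = 86.0000

P80 = 86.0000


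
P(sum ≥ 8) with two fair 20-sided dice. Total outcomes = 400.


Total outcomes = 20×20 = 400
Favorable (sum ≥ 8): 379
P = 379/400 = 0.9475

P = 0.9475


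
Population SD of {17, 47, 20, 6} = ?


Mean = 22.5000
Variance = 227.2500
SD = sqrt(227.2500) = 15.0748

SD = 15.0748


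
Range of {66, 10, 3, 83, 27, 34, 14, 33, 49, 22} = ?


Max = 83, Min = 3
Range = 83 - 3 = 80

Range = 80


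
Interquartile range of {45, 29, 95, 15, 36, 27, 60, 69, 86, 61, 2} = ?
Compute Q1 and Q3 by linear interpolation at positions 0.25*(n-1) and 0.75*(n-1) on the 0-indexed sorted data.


Sorted: 2, 15, 27, 29, 36, 45, 60, 61, 69, 86, 95
Q1 (25th %ile) = 28.0000
Q3 (75th %ile) = 65.0000
IQR = 65.0000 - 28.0000 = 37.0000

IQR = 37.0000


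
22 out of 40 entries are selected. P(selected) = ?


P = 22/40 = 0.5500

P = 0.5500


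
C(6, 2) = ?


C(6,2) = 6!/(2! × 4!)
= 720/(2 × 24)
= 15

C(6,2) = 15


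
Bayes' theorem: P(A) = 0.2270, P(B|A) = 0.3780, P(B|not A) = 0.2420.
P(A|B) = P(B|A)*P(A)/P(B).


P(B) = P(B|A)*P(A) + P(B|A')*P(A')
= 0.3780*0.2270 + 0.2420*0.7730
= 0.085806 + 0.187066 = 0.272872
P(A|B) = 0.085806/0.272872 = 0.3145

P(A|B) = 0.3145


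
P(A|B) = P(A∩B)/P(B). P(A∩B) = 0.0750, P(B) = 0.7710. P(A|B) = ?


P(A|B) = 0.0750/0.7710 = 0.0973

P(A|B) = 0.0973


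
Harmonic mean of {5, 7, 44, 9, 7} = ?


Sum of reciprocals = 1/5 + 1/7 + 1/44 + 1/9 + 1/7 = 0.619553
HM = 5/0.619553 = 8.0703

HM = 8.0703


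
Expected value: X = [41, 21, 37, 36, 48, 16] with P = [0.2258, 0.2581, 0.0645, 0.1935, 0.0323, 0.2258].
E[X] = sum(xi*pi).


E[X] = 41*0.2258 + 21*0.2581 + 37*0.0645 + 36*0.1935 + 48*0.0323 + 16*0.2258
= 9.2578 + 5.4201 + 2.3865 + 6.9660 + 1.5504 + 3.6128
= 29.1936

E[X] = 29.1936


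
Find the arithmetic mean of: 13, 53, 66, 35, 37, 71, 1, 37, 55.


Sum = 13 + 53 + 66 + 35 + 37 + 71 + 1 + 37 + 55 = 368
n = 9
Mean = 368/9 = 40.8889

Mean = 40.8889


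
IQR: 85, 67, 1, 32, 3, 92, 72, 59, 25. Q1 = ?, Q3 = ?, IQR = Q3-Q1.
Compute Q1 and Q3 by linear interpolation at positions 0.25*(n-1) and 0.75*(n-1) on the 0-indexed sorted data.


Sorted: 1, 3, 25, 32, 59, 67, 72, 85, 92
Q1 (25th %ile) = 25.0000
Q3 (75th %ile) = 72.0000
IQR = 72.0000 - 25.0000 = 47.0000

IQR = 47.0000


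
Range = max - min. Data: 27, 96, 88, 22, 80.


Max = 96, Min = 22
Range = 96 - 22 = 74

Range = 74


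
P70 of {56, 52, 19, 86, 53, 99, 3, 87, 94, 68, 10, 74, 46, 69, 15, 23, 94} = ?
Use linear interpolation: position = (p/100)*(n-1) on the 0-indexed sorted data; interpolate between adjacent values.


Sorted: 3, 10, 15, 19, 23, 46, 52, 53, 56, 68, 69, 74, 86, 87, 94, 94, 99
n = 17
Index = 70/100 * 16 = 11.2000
Lower = data[11] = 74, Upper = data[12] = 86
P70 = 74 + 0.2000*(12) = 76.4000

P70 = 76.4000


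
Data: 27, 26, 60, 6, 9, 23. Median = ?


Sorted: 6, 9, 23, 26, 27, 60
n = 6 (even)
Middle values: 23 and 26
Median = (23+26)/2 = 24.5000

Median = 24.5000


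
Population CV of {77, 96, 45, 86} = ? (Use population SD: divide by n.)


Mean = 76.0000
SD = 19.1181
CV = (19.1181/76.0000)*100 = 25.1553%

CV = 25.1553%
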